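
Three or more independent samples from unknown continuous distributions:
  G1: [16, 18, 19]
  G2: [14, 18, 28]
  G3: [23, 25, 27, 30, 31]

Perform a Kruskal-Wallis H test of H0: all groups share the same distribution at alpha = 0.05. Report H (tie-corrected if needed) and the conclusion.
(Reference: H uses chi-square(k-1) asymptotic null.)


Step 1: Combine all N = 11 observations and assign midranks.
sorted (value, group, rank): (14,G2,1), (16,G1,2), (18,G1,3.5), (18,G2,3.5), (19,G1,5), (23,G3,6), (25,G3,7), (27,G3,8), (28,G2,9), (30,G3,10), (31,G3,11)
Step 2: Sum ranks within each group.
R_1 = 10.5 (n_1 = 3)
R_2 = 13.5 (n_2 = 3)
R_3 = 42 (n_3 = 5)
Step 3: H = 12/(N(N+1)) * sum(R_i^2/n_i) - 3(N+1)
     = 12/(11*12) * (10.5^2/3 + 13.5^2/3 + 42^2/5) - 3*12
     = 0.090909 * 450.3 - 36
     = 4.936364.
Step 4: Ties present; correction factor C = 1 - 6/(11^3 - 11) = 0.995455. Corrected H = 4.936364 / 0.995455 = 4.958904.
Step 5: Under H0, H ~ chi^2(2); p-value = 0.083789.
Step 6: alpha = 0.05. fail to reject H0.

H = 4.9589, df = 2, p = 0.083789, fail to reject H0.


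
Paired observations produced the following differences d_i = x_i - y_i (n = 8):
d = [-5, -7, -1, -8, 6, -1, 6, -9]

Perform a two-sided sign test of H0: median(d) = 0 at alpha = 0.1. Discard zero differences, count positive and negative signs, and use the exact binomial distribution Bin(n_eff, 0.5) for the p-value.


Step 1: Discard zero differences. Original n = 8; n_eff = number of nonzero differences = 8.
Nonzero differences (with sign): -5, -7, -1, -8, +6, -1, +6, -9
Step 2: Count signs: positive = 2, negative = 6.
Step 3: Under H0: P(positive) = 0.5, so the number of positives S ~ Bin(8, 0.5).
Step 4: Two-sided exact p-value = sum of Bin(8,0.5) probabilities at or below the observed probability = 0.289062.
Step 5: alpha = 0.1. fail to reject H0.

n_eff = 8, pos = 2, neg = 6, p = 0.289062, fail to reject H0.


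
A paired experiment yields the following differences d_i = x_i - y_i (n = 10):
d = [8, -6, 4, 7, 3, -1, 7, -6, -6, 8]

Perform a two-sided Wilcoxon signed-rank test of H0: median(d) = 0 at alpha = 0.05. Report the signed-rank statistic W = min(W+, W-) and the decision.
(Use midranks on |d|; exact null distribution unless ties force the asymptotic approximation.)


Step 1: Drop any zero differences (none here) and take |d_i|.
|d| = [8, 6, 4, 7, 3, 1, 7, 6, 6, 8]
Step 2: Midrank |d_i| (ties get averaged ranks).
ranks: |8|->9.5, |6|->5, |4|->3, |7|->7.5, |3|->2, |1|->1, |7|->7.5, |6|->5, |6|->5, |8|->9.5
Step 3: Attach original signs; sum ranks with positive sign and with negative sign.
W+ = 9.5 + 3 + 7.5 + 2 + 7.5 + 9.5 = 39
W- = 5 + 1 + 5 + 5 = 16
(Check: W+ + W- = 55 should equal n(n+1)/2 = 55.)
Step 4: Test statistic W = min(W+, W-) = 16.
Step 5: Ties in |d|, so use the tie-corrected normal approximation.
        E[W] = n(n+1)/4 = 10*11/4 = 27.5.
        Tie groups: |d|=6 (t=3), |d|=7 (t=2), |d|=8 (t=2); sum(t^3 - t) = 36.
        Var[W] = n(n+1)(2n+1)/24 - sum(t^3-t)/48 = 2310/24 - 36/48 = 95.5.
        z = (W - E[W]) / sqrt(Var[W]) = (16 - 27.5) / 9.7724 = -1.1768.
        Two-sided p = 2*Phi(z) = 0.239282.
Step 6: alpha = 0.05. fail to reject H0.

W+ = 39, W- = 16, W = min = 16, p = 0.239282, fail to reject H0.


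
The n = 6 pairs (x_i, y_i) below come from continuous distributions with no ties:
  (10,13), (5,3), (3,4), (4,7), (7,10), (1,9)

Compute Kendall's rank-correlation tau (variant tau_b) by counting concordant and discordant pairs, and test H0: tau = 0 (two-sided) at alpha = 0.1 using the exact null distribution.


Step 1: Enumerate the 15 unordered pairs (i,j) with i<j and classify each by sign(x_j-x_i) * sign(y_j-y_i).
  (1,2):dx=-5,dy=-10->C; (1,3):dx=-7,dy=-9->C; (1,4):dx=-6,dy=-6->C; (1,5):dx=-3,dy=-3->C
  (1,6):dx=-9,dy=-4->C; (2,3):dx=-2,dy=+1->D; (2,4):dx=-1,dy=+4->D; (2,5):dx=+2,dy=+7->C
  (2,6):dx=-4,dy=+6->D; (3,4):dx=+1,dy=+3->C; (3,5):dx=+4,dy=+6->C; (3,6):dx=-2,dy=+5->D
  (4,5):dx=+3,dy=+3->C; (4,6):dx=-3,dy=+2->D; (5,6):dx=-6,dy=-1->C
Step 2: C = 10, D = 5, total pairs = 15.
Step 3: tau = (C - D)/(n(n-1)/2) = (10 - 5)/15 = 0.333333.
Step 4: Exact two-sided p-value (enumerate n! = 720 permutations of y under H0): p = 0.469444.
Step 5: alpha = 0.1. fail to reject H0.

tau_b = 0.3333 (C=10, D=5), p = 0.469444, fail to reject H0.


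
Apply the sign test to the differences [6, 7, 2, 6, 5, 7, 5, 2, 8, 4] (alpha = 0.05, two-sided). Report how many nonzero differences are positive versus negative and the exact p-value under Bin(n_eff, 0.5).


Step 1: Discard zero differences. Original n = 10; n_eff = number of nonzero differences = 10.
Nonzero differences (with sign): +6, +7, +2, +6, +5, +7, +5, +2, +8, +4
Step 2: Count signs: positive = 10, negative = 0.
Step 3: Under H0: P(positive) = 0.5, so the number of positives S ~ Bin(10, 0.5).
Step 4: Two-sided exact p-value = sum of Bin(10,0.5) probabilities at or below the observed probability = 0.001953.
Step 5: alpha = 0.05. reject H0.

n_eff = 10, pos = 10, neg = 0, p = 0.001953, reject H0.


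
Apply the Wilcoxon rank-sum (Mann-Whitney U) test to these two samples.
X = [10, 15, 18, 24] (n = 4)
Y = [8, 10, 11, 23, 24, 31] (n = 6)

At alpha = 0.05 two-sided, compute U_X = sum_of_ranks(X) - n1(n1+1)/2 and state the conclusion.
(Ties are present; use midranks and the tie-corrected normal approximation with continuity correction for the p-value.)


Step 1: Combine and sort all 10 observations; assign midranks.
sorted (value, group): (8,Y), (10,X), (10,Y), (11,Y), (15,X), (18,X), (23,Y), (24,X), (24,Y), (31,Y)
ranks: 8->1, 10->2.5, 10->2.5, 11->4, 15->5, 18->6, 23->7, 24->8.5, 24->8.5, 31->10
Step 2: Rank sum for X: R1 = 2.5 + 5 + 6 + 8.5 = 22.
Step 3: U_X = R1 - n1(n1+1)/2 = 22 - 4*5/2 = 22 - 10 = 12.
       U_Y = n1*n2 - U_X = 24 - 12 = 12.
Step 4: Ties are present, so use the tie-corrected normal approximation (with continuity correction) for the p-value.
Step 5: p-value = 1.000000; compare to alpha = 0.05. fail to reject H0.

U_X = 12, p = 1.000000, fail to reject H0 at alpha = 0.05.


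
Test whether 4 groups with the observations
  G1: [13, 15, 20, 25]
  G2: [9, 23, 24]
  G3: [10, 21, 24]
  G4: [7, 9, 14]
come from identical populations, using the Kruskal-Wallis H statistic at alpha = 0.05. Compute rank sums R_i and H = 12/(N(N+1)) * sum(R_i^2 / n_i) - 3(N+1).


Step 1: Combine all N = 13 observations and assign midranks.
sorted (value, group, rank): (7,G4,1), (9,G2,2.5), (9,G4,2.5), (10,G3,4), (13,G1,5), (14,G4,6), (15,G1,7), (20,G1,8), (21,G3,9), (23,G2,10), (24,G2,11.5), (24,G3,11.5), (25,G1,13)
Step 2: Sum ranks within each group.
R_1 = 33 (n_1 = 4)
R_2 = 24 (n_2 = 3)
R_3 = 24.5 (n_3 = 3)
R_4 = 9.5 (n_4 = 3)
Step 3: H = 12/(N(N+1)) * sum(R_i^2/n_i) - 3(N+1)
     = 12/(13*14) * (33^2/4 + 24^2/3 + 24.5^2/3 + 9.5^2/3) - 3*14
     = 0.065934 * 694.417 - 42
     = 3.785714.
Step 4: Ties present; correction factor C = 1 - 12/(13^3 - 13) = 0.994505. Corrected H = 3.785714 / 0.994505 = 3.806630.
Step 5: Under H0, H ~ chi^2(3); p-value = 0.283116.
Step 6: alpha = 0.05. fail to reject H0.

H = 3.8066, df = 3, p = 0.283116, fail to reject H0.


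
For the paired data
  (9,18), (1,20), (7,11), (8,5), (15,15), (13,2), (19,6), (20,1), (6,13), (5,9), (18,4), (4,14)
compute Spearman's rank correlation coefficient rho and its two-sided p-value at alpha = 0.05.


Step 1: Rank x and y separately (midranks; no ties here).
rank(x): 9->7, 1->1, 7->5, 8->6, 15->9, 13->8, 19->11, 20->12, 6->4, 5->3, 18->10, 4->2
rank(y): 18->11, 20->12, 11->7, 5->4, 15->10, 2->2, 6->5, 1->1, 13->8, 9->6, 4->3, 14->9
Step 2: d_i = R_x(i) - R_y(i); compute d_i^2.
  (7-11)^2=16, (1-12)^2=121, (5-7)^2=4, (6-4)^2=4, (9-10)^2=1, (8-2)^2=36, (11-5)^2=36, (12-1)^2=121, (4-8)^2=16, (3-6)^2=9, (10-3)^2=49, (2-9)^2=49
sum(d^2) = 462.
Step 3: rho = 1 - 6*462 / (12*(12^2 - 1)) = 1 - 2772/1716 = -0.615385.
Step 4: Under H0, t = rho * sqrt((n-2)/(1-rho^2)) = -2.4689 ~ t(10).
Step 5: Two-sided p-value from the t-distribution with 10 df = 0.033170.
Step 6: alpha = 0.05. reject H0.

rho = -0.6154, p = 0.033170, reject H0 at alpha = 0.05.


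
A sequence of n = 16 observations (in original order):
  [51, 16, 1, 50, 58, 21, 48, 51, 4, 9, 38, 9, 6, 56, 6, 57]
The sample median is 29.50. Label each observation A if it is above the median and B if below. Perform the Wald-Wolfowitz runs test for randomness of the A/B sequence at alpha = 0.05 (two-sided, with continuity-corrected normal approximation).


Step 1: Compute median = 29.50; label A = above, B = below.
Labels in order: ABBAABAABBABBABA  (n_A = 8, n_B = 8)
Step 2: Count runs R = 11.
Step 3: Under H0 (random ordering), E[R] = 2*n_A*n_B/(n_A+n_B) + 1 = 2*8*8/16 + 1 = 9.0000.
        Var[R] = 2*n_A*n_B*(2*n_A*n_B - n_A - n_B) / ((n_A+n_B)^2 * (n_A+n_B-1)) = 14336/3840 = 3.7333.
        SD[R] = 1.9322.
Step 4: Continuity-corrected z = (R - 0.5 - E[R]) / SD[R] = (11 - 0.5 - 9.0000) / 1.9322 = 0.7763.
Step 5: Two-sided p-value via normal approximation = 2*(1 - Phi(|z|)) = 0.437558.
Step 6: alpha = 0.05. fail to reject H0.

R = 11, z = 0.7763, p = 0.437558, fail to reject H0.


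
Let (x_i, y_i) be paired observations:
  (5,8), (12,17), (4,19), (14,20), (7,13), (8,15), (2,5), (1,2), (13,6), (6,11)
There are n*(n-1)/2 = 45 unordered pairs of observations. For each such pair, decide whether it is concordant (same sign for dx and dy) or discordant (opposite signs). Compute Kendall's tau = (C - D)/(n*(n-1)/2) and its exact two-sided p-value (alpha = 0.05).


Step 1: Enumerate the 45 unordered pairs (i,j) with i<j and classify each by sign(x_j-x_i) * sign(y_j-y_i).
  (1,2):dx=+7,dy=+9->C; (1,3):dx=-1,dy=+11->D; (1,4):dx=+9,dy=+12->C; (1,5):dx=+2,dy=+5->C
  (1,6):dx=+3,dy=+7->C; (1,7):dx=-3,dy=-3->C; (1,8):dx=-4,dy=-6->C; (1,9):dx=+8,dy=-2->D
  (1,10):dx=+1,dy=+3->C; (2,3):dx=-8,dy=+2->D; (2,4):dx=+2,dy=+3->C; (2,5):dx=-5,dy=-4->C
  (2,6):dx=-4,dy=-2->C; (2,7):dx=-10,dy=-12->C; (2,8):dx=-11,dy=-15->C; (2,9):dx=+1,dy=-11->D
  (2,10):dx=-6,dy=-6->C; (3,4):dx=+10,dy=+1->C; (3,5):dx=+3,dy=-6->D; (3,6):dx=+4,dy=-4->D
  (3,7):dx=-2,dy=-14->C; (3,8):dx=-3,dy=-17->C; (3,9):dx=+9,dy=-13->D; (3,10):dx=+2,dy=-8->D
  (4,5):dx=-7,dy=-7->C; (4,6):dx=-6,dy=-5->C; (4,7):dx=-12,dy=-15->C; (4,8):dx=-13,dy=-18->C
  (4,9):dx=-1,dy=-14->C; (4,10):dx=-8,dy=-9->C; (5,6):dx=+1,dy=+2->C; (5,7):dx=-5,dy=-8->C
  (5,8):dx=-6,dy=-11->C; (5,9):dx=+6,dy=-7->D; (5,10):dx=-1,dy=-2->C; (6,7):dx=-6,dy=-10->C
  (6,8):dx=-7,dy=-13->C; (6,9):dx=+5,dy=-9->D; (6,10):dx=-2,dy=-4->C; (7,8):dx=-1,dy=-3->C
  (7,9):dx=+11,dy=+1->C; (7,10):dx=+4,dy=+6->C; (8,9):dx=+12,dy=+4->C; (8,10):dx=+5,dy=+9->C
  (9,10):dx=-7,dy=+5->D
Step 2: C = 34, D = 11, total pairs = 45.
Step 3: tau = (C - D)/(n(n-1)/2) = (34 - 11)/45 = 0.511111.
Step 4: Exact two-sided p-value (enumerate n! = 3628800 permutations of y under H0): p = 0.046623.
Step 5: alpha = 0.05. reject H0.

tau_b = 0.5111 (C=34, D=11), p = 0.046623, reject H0.


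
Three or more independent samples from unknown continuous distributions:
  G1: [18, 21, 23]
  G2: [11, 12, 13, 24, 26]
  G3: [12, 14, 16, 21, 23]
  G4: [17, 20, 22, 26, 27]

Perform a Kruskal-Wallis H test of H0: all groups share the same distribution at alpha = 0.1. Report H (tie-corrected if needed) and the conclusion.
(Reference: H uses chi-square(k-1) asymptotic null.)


Step 1: Combine all N = 18 observations and assign midranks.
sorted (value, group, rank): (11,G2,1), (12,G2,2.5), (12,G3,2.5), (13,G2,4), (14,G3,5), (16,G3,6), (17,G4,7), (18,G1,8), (20,G4,9), (21,G1,10.5), (21,G3,10.5), (22,G4,12), (23,G1,13.5), (23,G3,13.5), (24,G2,15), (26,G2,16.5), (26,G4,16.5), (27,G4,18)
Step 2: Sum ranks within each group.
R_1 = 32 (n_1 = 3)
R_2 = 39 (n_2 = 5)
R_3 = 37.5 (n_3 = 5)
R_4 = 62.5 (n_4 = 5)
Step 3: H = 12/(N(N+1)) * sum(R_i^2/n_i) - 3(N+1)
     = 12/(18*19) * (32^2/3 + 39^2/5 + 37.5^2/5 + 62.5^2/5) - 3*19
     = 0.035088 * 1708.03 - 57
     = 2.930994.
Step 4: Ties present; correction factor C = 1 - 24/(18^3 - 18) = 0.995872. Corrected H = 2.930994 / 0.995872 = 2.943143.
Step 5: Under H0, H ~ chi^2(3); p-value = 0.400475.
Step 6: alpha = 0.1. fail to reject H0.

H = 2.9431, df = 3, p = 0.400475, fail to reject H0.


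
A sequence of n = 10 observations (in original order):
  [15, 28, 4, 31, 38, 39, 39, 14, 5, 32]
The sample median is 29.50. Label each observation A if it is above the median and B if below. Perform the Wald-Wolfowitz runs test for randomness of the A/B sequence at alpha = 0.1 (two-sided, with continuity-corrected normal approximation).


Step 1: Compute median = 29.50; label A = above, B = below.
Labels in order: BBBAAAABBA  (n_A = 5, n_B = 5)
Step 2: Count runs R = 4.
Step 3: Under H0 (random ordering), E[R] = 2*n_A*n_B/(n_A+n_B) + 1 = 2*5*5/10 + 1 = 6.0000.
        Var[R] = 2*n_A*n_B*(2*n_A*n_B - n_A - n_B) / ((n_A+n_B)^2 * (n_A+n_B-1)) = 2000/900 = 2.2222.
        SD[R] = 1.4907.
Step 4: Continuity-corrected z = (R + 0.5 - E[R]) / SD[R] = (4 + 0.5 - 6.0000) / 1.4907 = -1.0062.
Step 5: Two-sided p-value via normal approximation = 2*(1 - Phi(|z|)) = 0.314305.
Step 6: alpha = 0.1. fail to reject H0.

R = 4, z = -1.0062, p = 0.314305, fail to reject H0.


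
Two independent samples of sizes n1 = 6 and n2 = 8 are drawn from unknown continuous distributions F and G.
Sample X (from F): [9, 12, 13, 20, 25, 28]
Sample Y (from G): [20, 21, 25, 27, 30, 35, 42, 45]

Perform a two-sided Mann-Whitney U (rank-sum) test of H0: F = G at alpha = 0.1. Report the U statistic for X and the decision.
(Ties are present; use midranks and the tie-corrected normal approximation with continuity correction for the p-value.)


Step 1: Combine and sort all 14 observations; assign midranks.
sorted (value, group): (9,X), (12,X), (13,X), (20,X), (20,Y), (21,Y), (25,X), (25,Y), (27,Y), (28,X), (30,Y), (35,Y), (42,Y), (45,Y)
ranks: 9->1, 12->2, 13->3, 20->4.5, 20->4.5, 21->6, 25->7.5, 25->7.5, 27->9, 28->10, 30->11, 35->12, 42->13, 45->14
Step 2: Rank sum for X: R1 = 1 + 2 + 3 + 4.5 + 7.5 + 10 = 28.
Step 3: U_X = R1 - n1(n1+1)/2 = 28 - 6*7/2 = 28 - 21 = 7.
       U_Y = n1*n2 - U_X = 48 - 7 = 41.
Step 4: Ties are present, so use the tie-corrected normal approximation (with continuity correction) for the p-value.
Step 5: p-value = 0.032774; compare to alpha = 0.1. reject H0.

U_X = 7, p = 0.032774, reject H0 at alpha = 0.1.


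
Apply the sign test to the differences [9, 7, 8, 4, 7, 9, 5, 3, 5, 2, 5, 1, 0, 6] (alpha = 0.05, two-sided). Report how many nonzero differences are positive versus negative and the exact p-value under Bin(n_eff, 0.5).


Step 1: Discard zero differences. Original n = 14; n_eff = number of nonzero differences = 13.
Nonzero differences (with sign): +9, +7, +8, +4, +7, +9, +5, +3, +5, +2, +5, +1, +6
Step 2: Count signs: positive = 13, negative = 0.
Step 3: Under H0: P(positive) = 0.5, so the number of positives S ~ Bin(13, 0.5).
Step 4: Two-sided exact p-value = sum of Bin(13,0.5) probabilities at or below the observed probability = 0.000244.
Step 5: alpha = 0.05. reject H0.

n_eff = 13, pos = 13, neg = 0, p = 0.000244, reject H0.


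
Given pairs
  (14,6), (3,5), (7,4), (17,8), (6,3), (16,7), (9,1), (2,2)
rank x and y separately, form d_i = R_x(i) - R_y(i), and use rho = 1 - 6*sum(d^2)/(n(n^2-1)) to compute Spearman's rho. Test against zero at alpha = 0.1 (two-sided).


Step 1: Rank x and y separately (midranks; no ties here).
rank(x): 14->6, 3->2, 7->4, 17->8, 6->3, 16->7, 9->5, 2->1
rank(y): 6->6, 5->5, 4->4, 8->8, 3->3, 7->7, 1->1, 2->2
Step 2: d_i = R_x(i) - R_y(i); compute d_i^2.
  (6-6)^2=0, (2-5)^2=9, (4-4)^2=0, (8-8)^2=0, (3-3)^2=0, (7-7)^2=0, (5-1)^2=16, (1-2)^2=1
sum(d^2) = 26.
Step 3: rho = 1 - 6*26 / (8*(8^2 - 1)) = 1 - 156/504 = 0.690476.
Step 4: Under H0, t = rho * sqrt((n-2)/(1-rho^2)) = 2.3382 ~ t(6).
Step 5: Two-sided p-value from the t-distribution with 6 df = 0.057990.
Step 6: alpha = 0.1. reject H0.

rho = 0.6905, p = 0.057990, reject H0 at alpha = 0.1.


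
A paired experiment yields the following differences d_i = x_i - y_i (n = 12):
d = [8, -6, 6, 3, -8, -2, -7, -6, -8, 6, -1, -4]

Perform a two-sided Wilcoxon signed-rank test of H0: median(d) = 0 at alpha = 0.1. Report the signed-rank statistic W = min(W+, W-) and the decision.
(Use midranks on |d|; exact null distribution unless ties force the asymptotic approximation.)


Step 1: Drop any zero differences (none here) and take |d_i|.
|d| = [8, 6, 6, 3, 8, 2, 7, 6, 8, 6, 1, 4]
Step 2: Midrank |d_i| (ties get averaged ranks).
ranks: |8|->11, |6|->6.5, |6|->6.5, |3|->3, |8|->11, |2|->2, |7|->9, |6|->6.5, |8|->11, |6|->6.5, |1|->1, |4|->4
Step 3: Attach original signs; sum ranks with positive sign and with negative sign.
W+ = 11 + 6.5 + 3 + 6.5 = 27
W- = 6.5 + 11 + 2 + 9 + 6.5 + 11 + 1 + 4 = 51
(Check: W+ + W- = 78 should equal n(n+1)/2 = 78.)
Step 4: Test statistic W = min(W+, W-) = 27.
Step 5: Ties in |d|, so use the tie-corrected normal approximation.
        E[W] = n(n+1)/4 = 12*13/4 = 39.
        Tie groups: |d|=6 (t=4), |d|=8 (t=3); sum(t^3 - t) = 84.
        Var[W] = n(n+1)(2n+1)/24 - sum(t^3-t)/48 = 3900/24 - 84/48 = 160.75.
        z = (W - E[W]) / sqrt(Var[W]) = (27 - 39) / 12.6787 = -0.9465.
        Two-sided p = 2*Phi(z) = 0.343910.
Step 6: alpha = 0.1. fail to reject H0.

W+ = 27, W- = 51, W = min = 27, p = 0.343910, fail to reject H0.


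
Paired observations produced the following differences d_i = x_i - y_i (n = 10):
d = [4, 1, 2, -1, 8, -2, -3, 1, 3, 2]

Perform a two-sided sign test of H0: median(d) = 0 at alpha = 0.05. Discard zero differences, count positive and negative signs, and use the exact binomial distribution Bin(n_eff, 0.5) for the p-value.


Step 1: Discard zero differences. Original n = 10; n_eff = number of nonzero differences = 10.
Nonzero differences (with sign): +4, +1, +2, -1, +8, -2, -3, +1, +3, +2
Step 2: Count signs: positive = 7, negative = 3.
Step 3: Under H0: P(positive) = 0.5, so the number of positives S ~ Bin(10, 0.5).
Step 4: Two-sided exact p-value = sum of Bin(10,0.5) probabilities at or below the observed probability = 0.343750.
Step 5: alpha = 0.05. fail to reject H0.

n_eff = 10, pos = 7, neg = 3, p = 0.343750, fail to reject H0.


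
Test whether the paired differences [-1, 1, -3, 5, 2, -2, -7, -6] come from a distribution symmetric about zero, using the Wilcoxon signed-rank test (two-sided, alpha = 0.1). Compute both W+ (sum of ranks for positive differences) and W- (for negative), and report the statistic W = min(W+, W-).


Step 1: Drop any zero differences (none here) and take |d_i|.
|d| = [1, 1, 3, 5, 2, 2, 7, 6]
Step 2: Midrank |d_i| (ties get averaged ranks).
ranks: |1|->1.5, |1|->1.5, |3|->5, |5|->6, |2|->3.5, |2|->3.5, |7|->8, |6|->7
Step 3: Attach original signs; sum ranks with positive sign and with negative sign.
W+ = 1.5 + 6 + 3.5 = 11
W- = 1.5 + 5 + 3.5 + 8 + 7 = 25
(Check: W+ + W- = 36 should equal n(n+1)/2 = 36.)
Step 4: Test statistic W = min(W+, W-) = 11.
Step 5: Ties in |d|, so use the tie-corrected normal approximation.
        E[W] = n(n+1)/4 = 8*9/4 = 18.
        Tie groups: |d|=1 (t=2), |d|=2 (t=2); sum(t^3 - t) = 12.
        Var[W] = n(n+1)(2n+1)/24 - sum(t^3-t)/48 = 1224/24 - 12/48 = 50.75.
        z = (W - E[W]) / sqrt(Var[W]) = (11 - 18) / 7.1239 = -0.9826.
        Two-sided p = 2*Phi(z) = 0.325801.
Step 6: alpha = 0.1. fail to reject H0.

W+ = 11, W- = 25, W = min = 11, p = 0.325801, fail to reject H0.


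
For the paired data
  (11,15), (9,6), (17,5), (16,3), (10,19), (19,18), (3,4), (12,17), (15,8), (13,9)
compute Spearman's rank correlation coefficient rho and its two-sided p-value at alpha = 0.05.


Step 1: Rank x and y separately (midranks; no ties here).
rank(x): 11->4, 9->2, 17->9, 16->8, 10->3, 19->10, 3->1, 12->5, 15->7, 13->6
rank(y): 15->7, 6->4, 5->3, 3->1, 19->10, 18->9, 4->2, 17->8, 8->5, 9->6
Step 2: d_i = R_x(i) - R_y(i); compute d_i^2.
  (4-7)^2=9, (2-4)^2=4, (9-3)^2=36, (8-1)^2=49, (3-10)^2=49, (10-9)^2=1, (1-2)^2=1, (5-8)^2=9, (7-5)^2=4, (6-6)^2=0
sum(d^2) = 162.
Step 3: rho = 1 - 6*162 / (10*(10^2 - 1)) = 1 - 972/990 = 0.018182.
Step 4: Under H0, t = rho * sqrt((n-2)/(1-rho^2)) = 0.0514 ~ t(8).
Step 5: Two-sided p-value from the t-distribution with 8 df = 0.960240.
Step 6: alpha = 0.05. fail to reject H0.

rho = 0.0182, p = 0.960240, fail to reject H0 at alpha = 0.05.


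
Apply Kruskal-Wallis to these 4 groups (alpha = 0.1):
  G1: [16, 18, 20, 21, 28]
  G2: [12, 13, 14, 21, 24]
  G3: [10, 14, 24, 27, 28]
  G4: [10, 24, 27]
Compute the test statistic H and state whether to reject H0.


Step 1: Combine all N = 18 observations and assign midranks.
sorted (value, group, rank): (10,G3,1.5), (10,G4,1.5), (12,G2,3), (13,G2,4), (14,G2,5.5), (14,G3,5.5), (16,G1,7), (18,G1,8), (20,G1,9), (21,G1,10.5), (21,G2,10.5), (24,G2,13), (24,G3,13), (24,G4,13), (27,G3,15.5), (27,G4,15.5), (28,G1,17.5), (28,G3,17.5)
Step 2: Sum ranks within each group.
R_1 = 52 (n_1 = 5)
R_2 = 36 (n_2 = 5)
R_3 = 53 (n_3 = 5)
R_4 = 30 (n_4 = 3)
Step 3: H = 12/(N(N+1)) * sum(R_i^2/n_i) - 3(N+1)
     = 12/(18*19) * (52^2/5 + 36^2/5 + 53^2/5 + 30^2/3) - 3*19
     = 0.035088 * 1661.8 - 57
     = 1.308772.
Step 4: Ties present; correction factor C = 1 - 54/(18^3 - 18) = 0.990712. Corrected H = 1.308772 / 0.990712 = 1.321042.
Step 5: Under H0, H ~ chi^2(3); p-value = 0.724143.
Step 6: alpha = 0.1. fail to reject H0.

H = 1.3210, df = 3, p = 0.724143, fail to reject H0.


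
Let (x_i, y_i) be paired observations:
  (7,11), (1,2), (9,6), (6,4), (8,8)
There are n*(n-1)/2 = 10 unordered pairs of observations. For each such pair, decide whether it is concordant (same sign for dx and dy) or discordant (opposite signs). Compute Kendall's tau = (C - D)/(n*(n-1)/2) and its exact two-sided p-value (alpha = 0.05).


Step 1: Enumerate the 10 unordered pairs (i,j) with i<j and classify each by sign(x_j-x_i) * sign(y_j-y_i).
  (1,2):dx=-6,dy=-9->C; (1,3):dx=+2,dy=-5->D; (1,4):dx=-1,dy=-7->C; (1,5):dx=+1,dy=-3->D
  (2,3):dx=+8,dy=+4->C; (2,4):dx=+5,dy=+2->C; (2,5):dx=+7,dy=+6->C; (3,4):dx=-3,dy=-2->C
  (3,5):dx=-1,dy=+2->D; (4,5):dx=+2,dy=+4->C
Step 2: C = 7, D = 3, total pairs = 10.
Step 3: tau = (C - D)/(n(n-1)/2) = (7 - 3)/10 = 0.400000.
Step 4: Exact two-sided p-value (enumerate n! = 120 permutations of y under H0): p = 0.483333.
Step 5: alpha = 0.05. fail to reject H0.

tau_b = 0.4000 (C=7, D=3), p = 0.483333, fail to reject H0.


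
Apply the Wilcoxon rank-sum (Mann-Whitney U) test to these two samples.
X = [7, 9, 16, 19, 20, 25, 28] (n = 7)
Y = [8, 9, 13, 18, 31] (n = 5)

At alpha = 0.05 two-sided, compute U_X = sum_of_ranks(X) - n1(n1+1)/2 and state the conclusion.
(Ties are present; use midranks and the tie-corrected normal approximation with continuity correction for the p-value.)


Step 1: Combine and sort all 12 observations; assign midranks.
sorted (value, group): (7,X), (8,Y), (9,X), (9,Y), (13,Y), (16,X), (18,Y), (19,X), (20,X), (25,X), (28,X), (31,Y)
ranks: 7->1, 8->2, 9->3.5, 9->3.5, 13->5, 16->6, 18->7, 19->8, 20->9, 25->10, 28->11, 31->12
Step 2: Rank sum for X: R1 = 1 + 3.5 + 6 + 8 + 9 + 10 + 11 = 48.5.
Step 3: U_X = R1 - n1(n1+1)/2 = 48.5 - 7*8/2 = 48.5 - 28 = 20.5.
       U_Y = n1*n2 - U_X = 35 - 20.5 = 14.5.
Step 4: Ties are present, so use the tie-corrected normal approximation (with continuity correction) for the p-value.
Step 5: p-value = 0.684221; compare to alpha = 0.05. fail to reject H0.

U_X = 20.5, p = 0.684221, fail to reject H0 at alpha = 0.05.


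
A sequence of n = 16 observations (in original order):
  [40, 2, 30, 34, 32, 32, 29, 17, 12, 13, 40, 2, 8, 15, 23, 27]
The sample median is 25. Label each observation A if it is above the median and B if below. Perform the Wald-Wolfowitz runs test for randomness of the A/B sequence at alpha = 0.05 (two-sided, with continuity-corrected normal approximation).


Step 1: Compute median = 25; label A = above, B = below.
Labels in order: ABAAAAABBBABBBBA  (n_A = 8, n_B = 8)
Step 2: Count runs R = 7.
Step 3: Under H0 (random ordering), E[R] = 2*n_A*n_B/(n_A+n_B) + 1 = 2*8*8/16 + 1 = 9.0000.
        Var[R] = 2*n_A*n_B*(2*n_A*n_B - n_A - n_B) / ((n_A+n_B)^2 * (n_A+n_B-1)) = 14336/3840 = 3.7333.
        SD[R] = 1.9322.
Step 4: Continuity-corrected z = (R + 0.5 - E[R]) / SD[R] = (7 + 0.5 - 9.0000) / 1.9322 = -0.7763.
Step 5: Two-sided p-value via normal approximation = 2*(1 - Phi(|z|)) = 0.437558.
Step 6: alpha = 0.05. fail to reject H0.

R = 7, z = -0.7763, p = 0.437558, fail to reject H0.


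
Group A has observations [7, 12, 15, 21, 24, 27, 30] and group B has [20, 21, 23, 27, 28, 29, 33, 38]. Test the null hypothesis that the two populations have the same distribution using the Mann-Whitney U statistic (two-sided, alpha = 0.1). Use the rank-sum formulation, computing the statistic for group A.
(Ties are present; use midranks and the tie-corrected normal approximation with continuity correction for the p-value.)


Step 1: Combine and sort all 15 observations; assign midranks.
sorted (value, group): (7,X), (12,X), (15,X), (20,Y), (21,X), (21,Y), (23,Y), (24,X), (27,X), (27,Y), (28,Y), (29,Y), (30,X), (33,Y), (38,Y)
ranks: 7->1, 12->2, 15->3, 20->4, 21->5.5, 21->5.5, 23->7, 24->8, 27->9.5, 27->9.5, 28->11, 29->12, 30->13, 33->14, 38->15
Step 2: Rank sum for X: R1 = 1 + 2 + 3 + 5.5 + 8 + 9.5 + 13 = 42.
Step 3: U_X = R1 - n1(n1+1)/2 = 42 - 7*8/2 = 42 - 28 = 14.
       U_Y = n1*n2 - U_X = 56 - 14 = 42.
Step 4: Ties are present, so use the tie-corrected normal approximation (with continuity correction) for the p-value.
Step 5: p-value = 0.117555; compare to alpha = 0.1. fail to reject H0.

U_X = 14, p = 0.117555, fail to reject H0 at alpha = 0.1.


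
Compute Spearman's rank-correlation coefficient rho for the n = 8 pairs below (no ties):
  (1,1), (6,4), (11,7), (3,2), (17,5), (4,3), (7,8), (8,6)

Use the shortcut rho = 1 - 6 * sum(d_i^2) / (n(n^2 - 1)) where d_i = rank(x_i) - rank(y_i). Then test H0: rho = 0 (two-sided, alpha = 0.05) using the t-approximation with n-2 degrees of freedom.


Step 1: Rank x and y separately (midranks; no ties here).
rank(x): 1->1, 6->4, 11->7, 3->2, 17->8, 4->3, 7->5, 8->6
rank(y): 1->1, 4->4, 7->7, 2->2, 5->5, 3->3, 8->8, 6->6
Step 2: d_i = R_x(i) - R_y(i); compute d_i^2.
  (1-1)^2=0, (4-4)^2=0, (7-7)^2=0, (2-2)^2=0, (8-5)^2=9, (3-3)^2=0, (5-8)^2=9, (6-6)^2=0
sum(d^2) = 18.
Step 3: rho = 1 - 6*18 / (8*(8^2 - 1)) = 1 - 108/504 = 0.785714.
Step 4: Under H0, t = rho * sqrt((n-2)/(1-rho^2)) = 3.1113 ~ t(6).
Step 5: Two-sided p-value from the t-distribution with 6 df = 0.020815.
Step 6: alpha = 0.05. reject H0.

rho = 0.7857, p = 0.020815, reject H0 at alpha = 0.05.


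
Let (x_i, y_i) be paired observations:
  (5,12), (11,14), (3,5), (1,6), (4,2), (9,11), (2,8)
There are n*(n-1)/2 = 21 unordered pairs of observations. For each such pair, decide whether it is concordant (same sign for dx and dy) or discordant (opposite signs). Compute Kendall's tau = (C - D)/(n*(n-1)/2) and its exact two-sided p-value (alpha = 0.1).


Step 1: Enumerate the 21 unordered pairs (i,j) with i<j and classify each by sign(x_j-x_i) * sign(y_j-y_i).
  (1,2):dx=+6,dy=+2->C; (1,3):dx=-2,dy=-7->C; (1,4):dx=-4,dy=-6->C; (1,5):dx=-1,dy=-10->C
  (1,6):dx=+4,dy=-1->D; (1,7):dx=-3,dy=-4->C; (2,3):dx=-8,dy=-9->C; (2,4):dx=-10,dy=-8->C
  (2,5):dx=-7,dy=-12->C; (2,6):dx=-2,dy=-3->C; (2,7):dx=-9,dy=-6->C; (3,4):dx=-2,dy=+1->D
  (3,5):dx=+1,dy=-3->D; (3,6):dx=+6,dy=+6->C; (3,7):dx=-1,dy=+3->D; (4,5):dx=+3,dy=-4->D
  (4,6):dx=+8,dy=+5->C; (4,7):dx=+1,dy=+2->C; (5,6):dx=+5,dy=+9->C; (5,7):dx=-2,dy=+6->D
  (6,7):dx=-7,dy=-3->C
Step 2: C = 15, D = 6, total pairs = 21.
Step 3: tau = (C - D)/(n(n-1)/2) = (15 - 6)/21 = 0.428571.
Step 4: Exact two-sided p-value (enumerate n! = 5040 permutations of y under H0): p = 0.238889.
Step 5: alpha = 0.1. fail to reject H0.

tau_b = 0.4286 (C=15, D=6), p = 0.238889, fail to reject H0.


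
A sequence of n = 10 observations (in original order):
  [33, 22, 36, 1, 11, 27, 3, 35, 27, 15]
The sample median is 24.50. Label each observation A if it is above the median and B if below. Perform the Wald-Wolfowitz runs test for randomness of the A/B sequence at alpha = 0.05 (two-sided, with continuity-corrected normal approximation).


Step 1: Compute median = 24.50; label A = above, B = below.
Labels in order: ABABBABAAB  (n_A = 5, n_B = 5)
Step 2: Count runs R = 8.
Step 3: Under H0 (random ordering), E[R] = 2*n_A*n_B/(n_A+n_B) + 1 = 2*5*5/10 + 1 = 6.0000.
        Var[R] = 2*n_A*n_B*(2*n_A*n_B - n_A - n_B) / ((n_A+n_B)^2 * (n_A+n_B-1)) = 2000/900 = 2.2222.
        SD[R] = 1.4907.
Step 4: Continuity-corrected z = (R - 0.5 - E[R]) / SD[R] = (8 - 0.5 - 6.0000) / 1.4907 = 1.0062.
Step 5: Two-sided p-value via normal approximation = 2*(1 - Phi(|z|)) = 0.314305.
Step 6: alpha = 0.05. fail to reject H0.

R = 8, z = 1.0062, p = 0.314305, fail to reject H0.


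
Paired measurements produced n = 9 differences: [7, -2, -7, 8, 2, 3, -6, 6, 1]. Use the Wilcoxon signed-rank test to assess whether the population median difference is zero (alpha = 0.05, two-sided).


Step 1: Drop any zero differences (none here) and take |d_i|.
|d| = [7, 2, 7, 8, 2, 3, 6, 6, 1]
Step 2: Midrank |d_i| (ties get averaged ranks).
ranks: |7|->7.5, |2|->2.5, |7|->7.5, |8|->9, |2|->2.5, |3|->4, |6|->5.5, |6|->5.5, |1|->1
Step 3: Attach original signs; sum ranks with positive sign and with negative sign.
W+ = 7.5 + 9 + 2.5 + 4 + 5.5 + 1 = 29.5
W- = 2.5 + 7.5 + 5.5 = 15.5
(Check: W+ + W- = 45 should equal n(n+1)/2 = 45.)
Step 4: Test statistic W = min(W+, W-) = 15.5.
Step 5: Ties in |d|, so use the tie-corrected normal approximation.
        E[W] = n(n+1)/4 = 9*10/4 = 22.5.
        Tie groups: |d|=2 (t=2), |d|=6 (t=2), |d|=7 (t=2); sum(t^3 - t) = 18.
        Var[W] = n(n+1)(2n+1)/24 - sum(t^3-t)/48 = 1710/24 - 18/48 = 70.875.
        z = (W - E[W]) / sqrt(Var[W]) = (15.5 - 22.5) / 8.4187 = -0.8315.
        Two-sided p = 2*Phi(z) = 0.405703.
Step 6: alpha = 0.05. fail to reject H0.

W+ = 29.5, W- = 15.5, W = min = 15.5, p = 0.405703, fail to reject H0.


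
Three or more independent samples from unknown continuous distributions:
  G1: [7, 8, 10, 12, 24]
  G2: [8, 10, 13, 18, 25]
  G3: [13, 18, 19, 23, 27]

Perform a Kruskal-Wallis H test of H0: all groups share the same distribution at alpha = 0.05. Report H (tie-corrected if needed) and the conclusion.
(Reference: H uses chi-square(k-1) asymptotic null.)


Step 1: Combine all N = 15 observations and assign midranks.
sorted (value, group, rank): (7,G1,1), (8,G1,2.5), (8,G2,2.5), (10,G1,4.5), (10,G2,4.5), (12,G1,6), (13,G2,7.5), (13,G3,7.5), (18,G2,9.5), (18,G3,9.5), (19,G3,11), (23,G3,12), (24,G1,13), (25,G2,14), (27,G3,15)
Step 2: Sum ranks within each group.
R_1 = 27 (n_1 = 5)
R_2 = 38 (n_2 = 5)
R_3 = 55 (n_3 = 5)
Step 3: H = 12/(N(N+1)) * sum(R_i^2/n_i) - 3(N+1)
     = 12/(15*16) * (27^2/5 + 38^2/5 + 55^2/5) - 3*16
     = 0.050000 * 1039.6 - 48
     = 3.980000.
Step 4: Ties present; correction factor C = 1 - 24/(15^3 - 15) = 0.992857. Corrected H = 3.980000 / 0.992857 = 4.008633.
Step 5: Under H0, H ~ chi^2(2); p-value = 0.134752.
Step 6: alpha = 0.05. fail to reject H0.

H = 4.0086, df = 2, p = 0.134752, fail to reject H0.


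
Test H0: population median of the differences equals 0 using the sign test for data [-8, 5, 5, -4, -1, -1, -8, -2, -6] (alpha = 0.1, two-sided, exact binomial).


Step 1: Discard zero differences. Original n = 9; n_eff = number of nonzero differences = 9.
Nonzero differences (with sign): -8, +5, +5, -4, -1, -1, -8, -2, -6
Step 2: Count signs: positive = 2, negative = 7.
Step 3: Under H0: P(positive) = 0.5, so the number of positives S ~ Bin(9, 0.5).
Step 4: Two-sided exact p-value = sum of Bin(9,0.5) probabilities at or below the observed probability = 0.179688.
Step 5: alpha = 0.1. fail to reject H0.

n_eff = 9, pos = 2, neg = 7, p = 0.179688, fail to reject H0.


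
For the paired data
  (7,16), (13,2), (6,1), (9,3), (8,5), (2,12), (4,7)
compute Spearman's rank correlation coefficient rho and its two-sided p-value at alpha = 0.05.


Step 1: Rank x and y separately (midranks; no ties here).
rank(x): 7->4, 13->7, 6->3, 9->6, 8->5, 2->1, 4->2
rank(y): 16->7, 2->2, 1->1, 3->3, 5->4, 12->6, 7->5
Step 2: d_i = R_x(i) - R_y(i); compute d_i^2.
  (4-7)^2=9, (7-2)^2=25, (3-1)^2=4, (6-3)^2=9, (5-4)^2=1, (1-6)^2=25, (2-5)^2=9
sum(d^2) = 82.
Step 3: rho = 1 - 6*82 / (7*(7^2 - 1)) = 1 - 492/336 = -0.464286.
Step 4: Under H0, t = rho * sqrt((n-2)/(1-rho^2)) = -1.1722 ~ t(5).
Step 5: Two-sided p-value from the t-distribution with 5 df = 0.293934.
Step 6: alpha = 0.05. fail to reject H0.

rho = -0.4643, p = 0.293934, fail to reject H0 at alpha = 0.05.


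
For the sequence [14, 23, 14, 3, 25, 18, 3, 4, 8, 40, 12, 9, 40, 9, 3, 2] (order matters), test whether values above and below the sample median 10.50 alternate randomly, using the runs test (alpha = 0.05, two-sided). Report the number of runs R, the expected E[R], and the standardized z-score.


Step 1: Compute median = 10.50; label A = above, B = below.
Labels in order: AAABAABBBAABABBB  (n_A = 8, n_B = 8)
Step 2: Count runs R = 8.
Step 3: Under H0 (random ordering), E[R] = 2*n_A*n_B/(n_A+n_B) + 1 = 2*8*8/16 + 1 = 9.0000.
        Var[R] = 2*n_A*n_B*(2*n_A*n_B - n_A - n_B) / ((n_A+n_B)^2 * (n_A+n_B-1)) = 14336/3840 = 3.7333.
        SD[R] = 1.9322.
Step 4: Continuity-corrected z = (R + 0.5 - E[R]) / SD[R] = (8 + 0.5 - 9.0000) / 1.9322 = -0.2588.
Step 5: Two-sided p-value via normal approximation = 2*(1 - Phi(|z|)) = 0.795809.
Step 6: alpha = 0.05. fail to reject H0.

R = 8, z = -0.2588, p = 0.795809, fail to reject H0.


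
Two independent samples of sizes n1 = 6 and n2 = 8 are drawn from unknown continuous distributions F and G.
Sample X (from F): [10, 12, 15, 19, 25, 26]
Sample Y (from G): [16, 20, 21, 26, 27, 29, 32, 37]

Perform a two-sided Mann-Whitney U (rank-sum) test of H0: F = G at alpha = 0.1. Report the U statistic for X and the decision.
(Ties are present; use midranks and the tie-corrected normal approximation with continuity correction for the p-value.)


Step 1: Combine and sort all 14 observations; assign midranks.
sorted (value, group): (10,X), (12,X), (15,X), (16,Y), (19,X), (20,Y), (21,Y), (25,X), (26,X), (26,Y), (27,Y), (29,Y), (32,Y), (37,Y)
ranks: 10->1, 12->2, 15->3, 16->4, 19->5, 20->6, 21->7, 25->8, 26->9.5, 26->9.5, 27->11, 29->12, 32->13, 37->14
Step 2: Rank sum for X: R1 = 1 + 2 + 3 + 5 + 8 + 9.5 = 28.5.
Step 3: U_X = R1 - n1(n1+1)/2 = 28.5 - 6*7/2 = 28.5 - 21 = 7.5.
       U_Y = n1*n2 - U_X = 48 - 7.5 = 40.5.
Step 4: Ties are present, so use the tie-corrected normal approximation (with continuity correction) for the p-value.
Step 5: p-value = 0.038653; compare to alpha = 0.1. reject H0.

U_X = 7.5, p = 0.038653, reject H0 at alpha = 0.1.


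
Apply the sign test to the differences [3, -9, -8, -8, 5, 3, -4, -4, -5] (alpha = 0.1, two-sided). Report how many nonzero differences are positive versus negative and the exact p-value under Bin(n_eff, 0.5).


Step 1: Discard zero differences. Original n = 9; n_eff = number of nonzero differences = 9.
Nonzero differences (with sign): +3, -9, -8, -8, +5, +3, -4, -4, -5
Step 2: Count signs: positive = 3, negative = 6.
Step 3: Under H0: P(positive) = 0.5, so the number of positives S ~ Bin(9, 0.5).
Step 4: Two-sided exact p-value = sum of Bin(9,0.5) probabilities at or below the observed probability = 0.507812.
Step 5: alpha = 0.1. fail to reject H0.

n_eff = 9, pos = 3, neg = 6, p = 0.507812, fail to reject H0.


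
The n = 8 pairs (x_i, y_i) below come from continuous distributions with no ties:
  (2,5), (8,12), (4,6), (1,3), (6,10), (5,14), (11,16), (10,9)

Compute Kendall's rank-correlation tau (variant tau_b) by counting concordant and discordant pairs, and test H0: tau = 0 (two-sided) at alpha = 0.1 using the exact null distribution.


Step 1: Enumerate the 28 unordered pairs (i,j) with i<j and classify each by sign(x_j-x_i) * sign(y_j-y_i).
  (1,2):dx=+6,dy=+7->C; (1,3):dx=+2,dy=+1->C; (1,4):dx=-1,dy=-2->C; (1,5):dx=+4,dy=+5->C
  (1,6):dx=+3,dy=+9->C; (1,7):dx=+9,dy=+11->C; (1,8):dx=+8,dy=+4->C; (2,3):dx=-4,dy=-6->C
  (2,4):dx=-7,dy=-9->C; (2,5):dx=-2,dy=-2->C; (2,6):dx=-3,dy=+2->D; (2,7):dx=+3,dy=+4->C
  (2,8):dx=+2,dy=-3->D; (3,4):dx=-3,dy=-3->C; (3,5):dx=+2,dy=+4->C; (3,6):dx=+1,dy=+8->C
  (3,7):dx=+7,dy=+10->C; (3,8):dx=+6,dy=+3->C; (4,5):dx=+5,dy=+7->C; (4,6):dx=+4,dy=+11->C
  (4,7):dx=+10,dy=+13->C; (4,8):dx=+9,dy=+6->C; (5,6):dx=-1,dy=+4->D; (5,7):dx=+5,dy=+6->C
  (5,8):dx=+4,dy=-1->D; (6,7):dx=+6,dy=+2->C; (6,8):dx=+5,dy=-5->D; (7,8):dx=-1,dy=-7->C
Step 2: C = 23, D = 5, total pairs = 28.
Step 3: tau = (C - D)/(n(n-1)/2) = (23 - 5)/28 = 0.642857.
Step 4: Exact two-sided p-value (enumerate n! = 40320 permutations of y under H0): p = 0.031151.
Step 5: alpha = 0.1. reject H0.

tau_b = 0.6429 (C=23, D=5), p = 0.031151, reject H0.


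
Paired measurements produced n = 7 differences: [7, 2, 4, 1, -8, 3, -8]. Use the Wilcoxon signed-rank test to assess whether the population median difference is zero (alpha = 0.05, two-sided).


Step 1: Drop any zero differences (none here) and take |d_i|.
|d| = [7, 2, 4, 1, 8, 3, 8]
Step 2: Midrank |d_i| (ties get averaged ranks).
ranks: |7|->5, |2|->2, |4|->4, |1|->1, |8|->6.5, |3|->3, |8|->6.5
Step 3: Attach original signs; sum ranks with positive sign and with negative sign.
W+ = 5 + 2 + 4 + 1 + 3 = 15
W- = 6.5 + 6.5 = 13
(Check: W+ + W- = 28 should equal n(n+1)/2 = 28.)
Step 4: Test statistic W = min(W+, W-) = 13.
Step 5: Ties in |d|, so use the tie-corrected normal approximation.
        E[W] = n(n+1)/4 = 7*8/4 = 14.
        Tie groups: |d|=8 (t=2); sum(t^3 - t) = 6.
        Var[W] = n(n+1)(2n+1)/24 - sum(t^3-t)/48 = 840/24 - 6/48 = 34.875.
        z = (W - E[W]) / sqrt(Var[W]) = (13 - 14) / 5.9055 = -0.1693.
        Two-sided p = 2*Phi(z) = 0.865534.
Step 6: alpha = 0.05. fail to reject H0.

W+ = 15, W- = 13, W = min = 13, p = 0.865534, fail to reject H0.


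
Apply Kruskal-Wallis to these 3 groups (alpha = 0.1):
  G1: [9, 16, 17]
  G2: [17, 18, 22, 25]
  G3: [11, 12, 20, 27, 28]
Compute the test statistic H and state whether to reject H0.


Step 1: Combine all N = 12 observations and assign midranks.
sorted (value, group, rank): (9,G1,1), (11,G3,2), (12,G3,3), (16,G1,4), (17,G1,5.5), (17,G2,5.5), (18,G2,7), (20,G3,8), (22,G2,9), (25,G2,10), (27,G3,11), (28,G3,12)
Step 2: Sum ranks within each group.
R_1 = 10.5 (n_1 = 3)
R_2 = 31.5 (n_2 = 4)
R_3 = 36 (n_3 = 5)
Step 3: H = 12/(N(N+1)) * sum(R_i^2/n_i) - 3(N+1)
     = 12/(12*13) * (10.5^2/3 + 31.5^2/4 + 36^2/5) - 3*13
     = 0.076923 * 544.013 - 39
     = 2.847115.
Step 4: Ties present; correction factor C = 1 - 6/(12^3 - 12) = 0.996503. Corrected H = 2.847115 / 0.996503 = 2.857105.
Step 5: Under H0, H ~ chi^2(2); p-value = 0.239656.
Step 6: alpha = 0.1. fail to reject H0.

H = 2.8571, df = 2, p = 0.239656, fail to reject H0.


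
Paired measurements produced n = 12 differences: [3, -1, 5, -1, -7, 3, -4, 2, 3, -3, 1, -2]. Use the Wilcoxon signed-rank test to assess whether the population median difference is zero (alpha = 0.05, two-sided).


Step 1: Drop any zero differences (none here) and take |d_i|.
|d| = [3, 1, 5, 1, 7, 3, 4, 2, 3, 3, 1, 2]
Step 2: Midrank |d_i| (ties get averaged ranks).
ranks: |3|->7.5, |1|->2, |5|->11, |1|->2, |7|->12, |3|->7.5, |4|->10, |2|->4.5, |3|->7.5, |3|->7.5, |1|->2, |2|->4.5
Step 3: Attach original signs; sum ranks with positive sign and with negative sign.
W+ = 7.5 + 11 + 7.5 + 4.5 + 7.5 + 2 = 40
W- = 2 + 2 + 12 + 10 + 7.5 + 4.5 = 38
(Check: W+ + W- = 78 should equal n(n+1)/2 = 78.)
Step 4: Test statistic W = min(W+, W-) = 38.
Step 5: Ties in |d|, so use the tie-corrected normal approximation.
        E[W] = n(n+1)/4 = 12*13/4 = 39.
        Tie groups: |d|=1 (t=3), |d|=2 (t=2), |d|=3 (t=4); sum(t^3 - t) = 90.
        Var[W] = n(n+1)(2n+1)/24 - sum(t^3-t)/48 = 3900/24 - 90/48 = 160.625.
        z = (W - E[W]) / sqrt(Var[W]) = (38 - 39) / 12.6738 = -0.0789.
        Two-sided p = 2*Phi(z) = 0.937110.
Step 6: alpha = 0.05. fail to reject H0.

W+ = 40, W- = 38, W = min = 38, p = 0.937110, fail to reject H0.


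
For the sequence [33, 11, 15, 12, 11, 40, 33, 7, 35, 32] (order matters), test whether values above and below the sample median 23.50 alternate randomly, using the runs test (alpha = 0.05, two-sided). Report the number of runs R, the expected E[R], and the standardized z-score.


Step 1: Compute median = 23.50; label A = above, B = below.
Labels in order: ABBBBAABAA  (n_A = 5, n_B = 5)
Step 2: Count runs R = 5.
Step 3: Under H0 (random ordering), E[R] = 2*n_A*n_B/(n_A+n_B) + 1 = 2*5*5/10 + 1 = 6.0000.
        Var[R] = 2*n_A*n_B*(2*n_A*n_B - n_A - n_B) / ((n_A+n_B)^2 * (n_A+n_B-1)) = 2000/900 = 2.2222.
        SD[R] = 1.4907.
Step 4: Continuity-corrected z = (R + 0.5 - E[R]) / SD[R] = (5 + 0.5 - 6.0000) / 1.4907 = -0.3354.
Step 5: Two-sided p-value via normal approximation = 2*(1 - Phi(|z|)) = 0.737316.
Step 6: alpha = 0.05. fail to reject H0.

R = 5, z = -0.3354, p = 0.737316, fail to reject H0.
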